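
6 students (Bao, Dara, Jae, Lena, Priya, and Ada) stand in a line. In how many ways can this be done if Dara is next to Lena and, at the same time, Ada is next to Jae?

96

Treat {Dara,Lena} as one block (2 orders) and {Ada,Jae} as another (2 orders).
That leaves 4 units to arrange: 2 × 2 × 4! = 4 × 24 = 96.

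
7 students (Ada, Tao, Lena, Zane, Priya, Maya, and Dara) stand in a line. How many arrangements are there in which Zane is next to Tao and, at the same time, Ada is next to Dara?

Treat {Zane,Tao} as one block (2 orders) and {Ada,Dara} as another (2 orders).
That leaves 5 units to arrange: 2 × 2 × 5! = 4 × 120 = 480.

480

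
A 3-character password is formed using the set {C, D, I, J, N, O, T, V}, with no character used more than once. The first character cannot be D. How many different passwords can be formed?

294

The first character has 8−1 = 7 choices (anything except D).
The remaining 2 characters are filled from the other 7 symbols without repetition: 7 × 6 = 42.
Total: 7 × 42 = 294.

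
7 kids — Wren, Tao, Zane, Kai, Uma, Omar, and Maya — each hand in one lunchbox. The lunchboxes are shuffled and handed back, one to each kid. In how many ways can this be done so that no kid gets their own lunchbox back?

1854

Count assignments avoiding every fixed point. For any j of the 7 kids fixed to their own lunchbox, the other 7−j can be arranged in (7−j)! ways.
By inclusion–exclusion this is Σ_{j=0}^{7} (−1)^j C(7,j)·(7−j)!.
Computing: 5040 − 5040 + 2520 − 840 + 210 − 42 + 7 − 1 = 1854.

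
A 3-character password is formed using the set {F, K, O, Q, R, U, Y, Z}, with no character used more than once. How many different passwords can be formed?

This is a permutation of 3 out of 8: P(8,3) = 8!/5!.
8 × 7 × 6 = 336.

336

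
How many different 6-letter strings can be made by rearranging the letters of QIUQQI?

60

The 6 letters of QIUQQI have repeats: I appearing twice and Q appearing 3 times.
Dividing 6! = 720 by 3!·2! = 12 for the repeated letters gives 60.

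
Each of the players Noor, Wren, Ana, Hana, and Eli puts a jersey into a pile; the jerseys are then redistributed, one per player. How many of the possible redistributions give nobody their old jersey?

44

This is the derangement count D_5: permutations of 5 items with no fixed point.
By inclusion–exclusion this is Σ_{j=0}^{5} (−1)^j C(5,j)·(5−j)!.
Computing: 120 − 120 + 60 − 20 + 5 − 1 = 44.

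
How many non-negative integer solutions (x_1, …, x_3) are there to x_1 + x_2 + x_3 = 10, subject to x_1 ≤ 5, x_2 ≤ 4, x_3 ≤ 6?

Ignoring the caps, the number of non-negative solutions to x_1+…+x_3 = 10 is C(12,2) = 66.
Subtract solutions that violate a single cap (substitute x_i' = x_i − (cap_i+1)): x_1 ≥ 6 gives C(6,2) = 15; x_2 ≥ 5 gives C(7,2) = 21; x_3 ≥ 7 gives C(5,2) = 10. Together 46.
No two caps can be exceeded simultaneously, so the pair terms are all 0.
By inclusion–exclusion the count is 66 − 46 + 0 = 20.

20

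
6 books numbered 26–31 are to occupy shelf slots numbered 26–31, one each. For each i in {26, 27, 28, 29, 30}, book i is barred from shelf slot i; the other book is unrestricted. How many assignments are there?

Let Aᵢ (for 26 ≤ i ≤ 30) be the placements that put book i in its forbidden shelf slot. Any j of these fix j positions, leaving (6−j)! ways to fill the rest, and there are C(5,j) ways to pick which j.
By inclusion–exclusion, the number of valid placements is Σ_{j=0}^{5} (−1)^j C(5,j)·(6−j)!.
Computing: 720 − 600 + 240 − 60 + 10 − 1 = 309.

309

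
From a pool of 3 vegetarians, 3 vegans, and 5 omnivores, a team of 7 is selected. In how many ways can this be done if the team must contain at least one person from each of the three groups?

Unrestricted: C(11,7) = 330 ways to pick any 7 of the 11.
Subtract selections that omit an entire group: no vegetarians → C(8,7) = 8; no vegans → C(8,7) = 8; no omnivores → C(6,7) = 0.
Add back selections omitting two groups (i.e. drawn from a single group): C(3,7) + C(3,7) + C(5,7) = 0.
By inclusion–exclusion: 330 − 16 + 0 = 314.

314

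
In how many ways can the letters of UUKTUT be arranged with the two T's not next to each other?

40

There are 6!/(3!·2!) = 60 arrangements of UUKTUT in total.
Arrangements with the T's together: treat TT as one letter, giving (5)!/(3!) = 20.
Hence 60 − 20 = 40.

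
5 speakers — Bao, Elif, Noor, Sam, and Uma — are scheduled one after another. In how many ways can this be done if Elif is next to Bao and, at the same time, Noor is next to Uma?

24

Treat {Elif,Bao} as one block (2 orders) and {Noor,Uma} as another (2 orders).
That leaves 3 units to arrange: 2 × 2 × 3! = 4 × 6 = 24.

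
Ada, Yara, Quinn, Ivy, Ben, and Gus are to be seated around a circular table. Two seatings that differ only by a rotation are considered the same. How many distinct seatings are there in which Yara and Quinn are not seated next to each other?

Without the restriction there are (5)! = 120 seatings.
Those with Yara next to Quinn: fuse the pair into one unit and seat 5 units around a circle — 2·(4)! = 48.
Subtracting, 120 − 48 = 72.

72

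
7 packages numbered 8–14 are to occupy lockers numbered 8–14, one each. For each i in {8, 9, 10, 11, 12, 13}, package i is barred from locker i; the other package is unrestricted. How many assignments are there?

Let Aᵢ (for 8 ≤ i ≤ 13) be the placements that put package i in its forbidden locker. Any j of these fix j positions, leaving (7−j)! ways to fill the rest, and there are C(6,j) ways to pick which j.
By inclusion–exclusion, the number of valid placements is Σ_{j=0}^{6} (−1)^j C(6,j)·(7−j)!.
Computing: 5040 − 4320 + 1800 − 480 + 90 − 12 + 1 = 2119.

2119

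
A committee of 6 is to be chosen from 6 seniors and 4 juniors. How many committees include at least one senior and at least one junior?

209

With no constraint there are C(10,6) = 210 possible selections.
Subtract selections that omit an entire group: no seniors → C(4,6) = 0; no juniors → C(6,6) = 1.
Both groups omitted at once is impossible, so 210 − 1 = 209.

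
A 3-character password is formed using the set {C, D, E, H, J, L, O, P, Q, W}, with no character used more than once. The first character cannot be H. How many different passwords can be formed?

648

The first character has 10−1 = 9 choices (anything except H).
The remaining 2 characters are filled from the other 9 symbols without repetition: 9 × 8 = 72.
Total: 9 × 72 = 648.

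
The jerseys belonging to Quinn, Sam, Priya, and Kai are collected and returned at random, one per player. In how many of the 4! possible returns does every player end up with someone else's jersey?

9

This is the derangement count D_4: permutations of 4 items with no fixed point.
By inclusion–exclusion this is Σ_{j=0}^{4} (−1)^j C(4,j)·(4−j)!.
Computing: 24 − 24 + 12 − 4 + 1 = 9.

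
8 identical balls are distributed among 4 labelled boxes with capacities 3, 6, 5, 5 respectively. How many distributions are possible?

106

By stars and bars, unrestricted non-negative solutions to x_1+…+x_4 = 8 number C(8+3,3) = 165.
Subtract solutions that violate a single cap (substitute x_i' = x_i − (cap_i+1)): x_1 ≥ 4 gives C(7,3) = 35; x_2 ≥ 7 gives C(4,3) = 4; x_3 ≥ 6 gives C(5,3) = 10; x_4 ≥ 6 gives C(5,3) = 10. Together 59.
No two caps can be exceeded simultaneously, so the pair terms are all 0.
By inclusion–exclusion the count is 165 − 59 + 0 = 106.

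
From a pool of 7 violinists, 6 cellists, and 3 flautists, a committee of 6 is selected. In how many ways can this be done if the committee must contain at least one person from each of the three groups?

With no constraint there are C(16,6) = 8008 possible selections.
Subtract selections that omit an entire group: no violinists → C(9,6) = 84; no cellists → C(10,6) = 210; no flautists → C(13,6) = 1716.
Add back selections omitting two groups (i.e. drawn from a single group): C(7,6) + C(6,6) + C(3,6) = 8.
By inclusion–exclusion: 8008 − 2010 + 8 = 6006.

6006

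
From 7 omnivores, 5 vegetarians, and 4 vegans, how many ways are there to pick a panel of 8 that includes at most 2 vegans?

9207

Split by how many vegans are chosen (0 through 2).
Sum: C(4,0)·C(12,8) + C(4,1)·C(12,7) + C(4,2)·C(12,6) = 495 + 3168 + 5544 = 9207.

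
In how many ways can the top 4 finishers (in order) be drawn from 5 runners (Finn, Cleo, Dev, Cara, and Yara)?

This is an ordered selection of 4 from 5: P(5,4).
That gives 5 × 4 × 3 × 2 = 120.

120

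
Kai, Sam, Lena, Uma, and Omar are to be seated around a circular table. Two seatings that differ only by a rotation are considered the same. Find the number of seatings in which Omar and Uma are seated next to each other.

Glue Omar and Uma into a block (2 internal orders). Seating 4 units around a circle gives (3)! arrangements.
So 2 × (3)! = 2 × 6 = 12.

12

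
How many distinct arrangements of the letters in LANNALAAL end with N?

With the last slot taken by N, it remains to arrange the other 8 letters (LANALAAL).
Those 8 letters have A appearing 4 times and L appearing 3 times, giving (8)!/(4!·3!) = 280.

280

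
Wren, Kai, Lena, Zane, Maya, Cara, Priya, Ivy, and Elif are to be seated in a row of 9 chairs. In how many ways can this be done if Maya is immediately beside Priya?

80640

Treat {Maya, Priya} as a single unit. There are 8 units to order, and the pair itself can be ordered 2 ways.
So the count is 2·(8)! = 80640.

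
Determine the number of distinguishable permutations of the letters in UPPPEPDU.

840

The 8 letters of UPPPEPDU have repeats: P appearing 4 times and U appearing twice.
The number of distinct arrangements is 8!/(4!·2!) = 40320/48 = 840.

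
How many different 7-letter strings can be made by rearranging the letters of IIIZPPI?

105

IIIZPPI has 7 letters with I appearing 4 times and P appearing twice.
Dividing 7! = 5040 by 4!·2! = 48 for the repeated letters gives 105.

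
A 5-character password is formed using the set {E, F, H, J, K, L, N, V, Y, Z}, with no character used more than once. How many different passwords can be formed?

Choose and order 5 of the 10 symbols: the first character has 10 options, the next 9, and so on down to 6.
10 × 9 × 8 × 7 × 6 = 30240.

30240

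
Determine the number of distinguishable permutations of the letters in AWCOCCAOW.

7560

Letter multiplicities in AWCOCCAOW: A×2, C×3, O×2, W×2.
Dividing 9! = 362880 by 3!·2!·2!·2! = 48 for the repeated letters gives 7560.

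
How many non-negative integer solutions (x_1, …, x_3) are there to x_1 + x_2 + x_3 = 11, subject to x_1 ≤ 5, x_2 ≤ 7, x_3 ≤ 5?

Without the upper bounds there are C(13,2) = 78 ways to split 11 among 3 variables.
Subtract solutions that violate a single cap (substitute x_i' = x_i − (cap_i+1)): x_1 ≥ 6 gives C(7,2) = 21; x_2 ≥ 8 gives C(5,2) = 10; x_3 ≥ 6 gives C(7,2) = 21. Together 52.
No two caps can be exceeded simultaneously, so the pair terms are all 0.
By inclusion–exclusion the count is 78 − 52 + 0 = 26.

26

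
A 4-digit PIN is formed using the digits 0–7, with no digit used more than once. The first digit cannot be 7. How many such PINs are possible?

1470

The first digit has 8−1 = 7 choices (anything except 7).
The remaining 3 digits are filled from the other 7 symbols without repetition: 7 × 6 × 5 = 210.
Total: 7 × 210 = 1470.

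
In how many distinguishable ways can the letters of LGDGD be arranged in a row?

Letter multiplicities in LGDGD: D×2, G×2, L×1.
The number of distinct arrangements is 5!/(2!·2!) = 120/4 = 30.

30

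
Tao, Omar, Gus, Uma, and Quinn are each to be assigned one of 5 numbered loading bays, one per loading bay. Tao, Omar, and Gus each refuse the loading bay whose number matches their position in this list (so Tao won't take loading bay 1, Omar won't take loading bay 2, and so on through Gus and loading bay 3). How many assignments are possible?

64

Let Aᵢ (for i ∈ {1, 2, 3}) be the placements that put person i in their forbidden loading bay. Any j of these fix j positions, leaving (5−j)! ways to fill the rest, and there are C(3,j) ways to pick which j.
By inclusion–exclusion, the number of valid placements is Σ_{j=0}^{3} (−1)^j C(3,j)·(5−j)!.
Computing: 120 − 72 + 18 − 2 = 64.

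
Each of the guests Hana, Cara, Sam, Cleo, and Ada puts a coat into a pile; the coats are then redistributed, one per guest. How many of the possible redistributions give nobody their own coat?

44

Count assignments avoiding every fixed point. For any j of the 5 guests fixed to their own coat, the other 5−j can be arranged in (5−j)! ways.
By inclusion–exclusion this is Σ_{j=0}^{5} (−1)^j C(5,j)·(5−j)!.
Computing: 120 − 120 + 60 − 20 + 5 − 1 = 44.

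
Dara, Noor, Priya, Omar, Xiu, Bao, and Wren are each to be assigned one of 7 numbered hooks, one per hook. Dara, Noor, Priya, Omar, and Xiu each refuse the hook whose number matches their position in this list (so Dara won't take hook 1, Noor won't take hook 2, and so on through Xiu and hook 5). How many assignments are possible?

Let Aᵢ (for 1 ≤ i ≤ 5) be the placements that put person i in their forbidden hook. Any j of these fix j positions, leaving (7−j)! ways to fill the rest, and there are C(5,j) ways to pick which j.
By inclusion–exclusion, the number of valid placements is Σ_{j=0}^{5} (−1)^j C(5,j)·(7−j)!.
Computing: 5040 − 3600 + 1200 − 240 + 30 − 2 = 2428.

2428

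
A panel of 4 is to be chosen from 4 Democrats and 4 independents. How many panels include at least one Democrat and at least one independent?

Total 4-person selections from all 8: C(8,4) = 70.
Selections missing a whole group: no Democrats → C(4,4) = 1; no independents → C(4,4) = 1.
Both groups omitted at once is impossible, so 70 − 2 = 68.

68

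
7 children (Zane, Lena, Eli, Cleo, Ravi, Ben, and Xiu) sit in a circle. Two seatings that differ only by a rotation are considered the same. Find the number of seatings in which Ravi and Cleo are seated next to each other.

Treat {Ravi, Cleo} as one unit (2 internal orders) and seat the resulting 6 units around the table: (5)! circular arrangements.
So 2 × (5)! = 2 × 120 = 240.

240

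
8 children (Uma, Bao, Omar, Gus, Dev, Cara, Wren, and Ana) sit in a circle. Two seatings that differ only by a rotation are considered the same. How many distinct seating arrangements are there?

Seat Uma anywhere (absorbing the rotational symmetry), then permute the other 7: (7)! = 5040.

5040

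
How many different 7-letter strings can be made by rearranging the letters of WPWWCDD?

WPWWCDD has 7 letters with D appearing twice and W appearing 3 times.
The number of distinct arrangements is 7!/(3!·2!) = 5040/12 = 420.

420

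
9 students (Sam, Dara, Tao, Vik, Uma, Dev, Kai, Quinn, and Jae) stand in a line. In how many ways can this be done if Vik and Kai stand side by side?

80640

Glue Vik and Kai into one block (2 internal orders), leaving 8 units to arrange in a row.
So the count is 2·(8)! = 80640.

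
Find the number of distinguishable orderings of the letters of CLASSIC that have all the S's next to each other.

360

Treat the 2 copies of S as a single block. The multiset to arrange is then {SS, A, C, C, I, L}, 6 items in all.
That gives (6)!/(2!) = 360 arrangements.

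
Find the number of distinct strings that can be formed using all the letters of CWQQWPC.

630

The 7 letters of CWQQWPC have repeats: C appearing twice, Q appearing twice, and W appearing twice.
So there are 7! / (2!·2!·2!) = 630 distinguishable arrangements.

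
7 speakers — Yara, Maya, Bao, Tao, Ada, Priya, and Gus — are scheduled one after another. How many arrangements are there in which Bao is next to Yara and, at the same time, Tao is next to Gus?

480

Treat {Bao,Yara} as one block (2 orders) and {Tao,Gus} as another (2 orders).
That leaves 5 units to arrange: 2 × 2 × 5! = 4 × 120 = 480.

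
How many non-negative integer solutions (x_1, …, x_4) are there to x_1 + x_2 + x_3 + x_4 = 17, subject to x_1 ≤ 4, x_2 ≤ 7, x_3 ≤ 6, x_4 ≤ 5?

Without the upper bounds there are C(20,3) = 1140 ways to split 17 among 4 variables.
Subtract solutions that violate a single cap (substitute x_i' = x_i − (cap_i+1)): x_1 ≥ 5 gives C(15,3) = 455; x_2 ≥ 8 gives C(12,3) = 220; x_3 ≥ 7 gives C(13,3) = 286; x_4 ≥ 6 gives C(14,3) = 364. Together 1325.
Add back pairs where two caps are both exceeded: 35 + 56 + 84 + 10 + 20 + 35 = 240.
By inclusion–exclusion the count is 1140 − 1325 + 240 = 55.

55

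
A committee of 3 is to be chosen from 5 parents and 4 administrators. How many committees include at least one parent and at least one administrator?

With no constraint there are C(9,3) = 84 possible selections.
Subtract selections that omit an entire group: no parents → C(4,3) = 4; no administrators → C(5,3) = 10.
Both groups omitted at once is impossible, so 84 − 14 = 70.

70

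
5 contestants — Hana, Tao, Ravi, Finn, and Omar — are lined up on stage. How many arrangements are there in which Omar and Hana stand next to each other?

Glue Omar and Hana into one block (2 internal orders), leaving 4 units to arrange in a row.
That gives 2 × 4! = 2 × 24 = 48.

48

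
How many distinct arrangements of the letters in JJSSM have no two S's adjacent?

There are 5!/(2!·2!) = 30 arrangements of JJSSM in total.
If the two S's are adjacent, glue them into one block, leaving 4 items to arrange: (4)!/(2!) = 12 ways.
Hence 30 − 12 = 18.

18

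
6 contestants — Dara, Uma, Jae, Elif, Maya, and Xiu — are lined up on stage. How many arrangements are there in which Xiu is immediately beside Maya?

Treat {Xiu, Maya} as a single unit. There are 5 units to order, and the pair itself can be ordered 2 ways.
That gives 2 × 5! = 2 × 120 = 240.

240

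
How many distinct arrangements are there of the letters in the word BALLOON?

1260

Letter multiplicities in BALLOON: A×1, B×1, L×2, N×1, O×2.
Dividing 7! = 5040 by 2!·2! = 4 for the repeated letters gives 1260.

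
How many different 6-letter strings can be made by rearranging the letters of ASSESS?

The 6 letters of ASSESS have repeats: S appearing 4 times.
So there are 6! / (4!) = 30 distinguishable arrangements.

30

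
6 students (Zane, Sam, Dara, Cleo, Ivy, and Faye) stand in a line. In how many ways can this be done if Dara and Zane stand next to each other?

Treat {Dara, Zane} as a single unit. There are 5 units to order, and the pair itself can be ordered 2 ways.
That gives 2 × 5! = 2 × 120 = 240.

240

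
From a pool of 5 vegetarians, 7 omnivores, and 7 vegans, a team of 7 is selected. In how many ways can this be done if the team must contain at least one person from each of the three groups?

45374

Total 7-person selections from all 19: C(19,7) = 50388.
Subtract selections that omit an entire group: no vegetarians → C(14,7) = 3432; no omnivores → C(12,7) = 792; no vegans → C(12,7) = 792.
Add back selections omitting two groups (i.e. drawn from a single group): C(5,7) + C(7,7) + C(7,7) = 2.
By inclusion–exclusion: 50388 − 5016 + 2 = 45374.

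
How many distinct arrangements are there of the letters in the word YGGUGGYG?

The 8 letters of YGGUGGYG have repeats: G appearing 5 times and Y appearing twice.
The number of distinct arrangements is 8!/(5!·2!) = 40320/240 = 168.

168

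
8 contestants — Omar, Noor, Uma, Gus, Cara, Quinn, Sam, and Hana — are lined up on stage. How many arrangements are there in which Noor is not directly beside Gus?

30240

There are 8! = 40320 arrangements in all. If Noor and Gus are adjacent, merging them into one block gives 2·(7)! = 10080 arrangements.
So 40320 − 10080 = 30240 arrangements keep them apart.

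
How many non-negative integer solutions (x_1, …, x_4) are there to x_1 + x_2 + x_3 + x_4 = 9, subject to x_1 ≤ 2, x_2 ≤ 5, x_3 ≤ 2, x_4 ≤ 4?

By stars and bars, unrestricted non-negative solutions to x_1+…+x_4 = 9 number C(9+3,3) = 220.
Subtract solutions that violate a single cap (substitute x_i' = x_i − (cap_i+1)): x_1 ≥ 3 gives C(9,3) = 84; x_2 ≥ 6 gives C(6,3) = 20; x_3 ≥ 3 gives C(9,3) = 84; x_4 ≥ 5 gives C(7,3) = 35. Together 223.
Add back pairs where two caps are both exceeded: 1 + 20 + 4 + 1 + 0 + 4 = 30.
By inclusion–exclusion the count is 220 − 223 + 30 = 27.

27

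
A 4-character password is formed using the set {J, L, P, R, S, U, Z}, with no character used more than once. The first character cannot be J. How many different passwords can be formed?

The first character has 7−1 = 6 choices (anything except J).
The remaining 3 characters are filled from the other 6 symbols without repetition: 6 × 5 × 4 = 120.
Total: 6 × 120 = 720.

720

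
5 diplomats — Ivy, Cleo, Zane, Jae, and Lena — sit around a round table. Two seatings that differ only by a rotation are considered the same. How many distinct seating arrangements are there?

Fix one person's seat to break rotational symmetry; the remaining 4 people can be arranged in (4)! = 24 ways.

24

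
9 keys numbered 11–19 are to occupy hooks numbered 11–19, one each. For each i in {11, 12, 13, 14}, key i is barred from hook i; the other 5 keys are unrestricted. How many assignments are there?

229080

Let Aᵢ (for 11 ≤ i ≤ 14) be the placements that put key i in its forbidden hook. Any j of these fix j positions, leaving (9−j)! ways to fill the rest, and there are C(4,j) ways to pick which j.
By inclusion–exclusion, the number of valid placements is Σ_{j=0}^{4} (−1)^j C(4,j)·(9−j)!.
Computing: 362880 − 161280 + 30240 − 2880 + 120 = 229080.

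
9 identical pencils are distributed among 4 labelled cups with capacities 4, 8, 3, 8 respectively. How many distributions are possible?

128

Without the upper bounds there are C(12,3) = 220 ways to split 9 among 4 cups.
Subtract solutions that violate a single cap (substitute x_i' = x_i − (cap_i+1)): x_1 ≥ 5 gives C(7,3) = 35; x_2 ≥ 9 gives C(3,3) = 1; x_3 ≥ 4 gives C(8,3) = 56; x_4 ≥ 9 gives C(3,3) = 1. Together 93.
Add back pairs where two caps are both exceeded: 0 + 1 + 0 + 0 + 0 + 0 = 1.
By inclusion–exclusion the count is 220 − 93 + 1 = 128.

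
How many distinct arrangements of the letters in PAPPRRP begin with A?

15

Fix A in the first position and arrange the remaining 6 letters.
Those 6 letters have P appearing 4 times and R appearing twice, giving (6)!/(4!·2!) = 15.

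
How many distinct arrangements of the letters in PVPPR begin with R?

4

Fix R in the first position and arrange the remaining 4 letters.
Those 4 letters have P appearing 3 times, giving (4)!/(3!) = 4.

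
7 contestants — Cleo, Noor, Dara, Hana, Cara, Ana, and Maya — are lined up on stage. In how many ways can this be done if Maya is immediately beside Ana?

Place the 5 others and the Maya-Ana pair as 6 objects in a line; the pair has 2 internal arrangements.
So the count is 2·(6)! = 1440.

1440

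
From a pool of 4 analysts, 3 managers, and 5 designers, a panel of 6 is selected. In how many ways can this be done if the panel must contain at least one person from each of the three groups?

Total 6-person selections from all 12: C(12,6) = 924.
Selections missing a whole group: no analysts → C(8,6) = 28; no managers → C(9,6) = 84; no designers → C(7,6) = 7.
Add back selections omitting two groups (i.e. drawn from a single group): C(4,6) + C(3,6) + C(5,6) = 0.
By inclusion–exclusion: 924 − 119 + 0 = 805.

805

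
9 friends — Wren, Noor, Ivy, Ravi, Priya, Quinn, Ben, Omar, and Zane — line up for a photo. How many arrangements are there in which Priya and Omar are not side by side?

282240

There are 9! = 362880 arrangements in all. If Priya and Omar are adjacent, merging them into one block gives 2·(8)! = 80640 arrangements.
So 362880 − 80640 = 282240 arrangements keep them apart.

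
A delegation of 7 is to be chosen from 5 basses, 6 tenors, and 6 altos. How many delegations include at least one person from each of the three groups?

17996

Total 7-person selections from all 17: C(17,7) = 19448.
Subtract selections that omit an entire group: no basses → C(12,7) = 792; no tenors → C(11,7) = 330; no altos → C(11,7) = 330.
Add back selections omitting two groups (i.e. drawn from a single group): C(5,7) + C(6,7) + C(6,7) = 0.
By inclusion–exclusion: 19448 − 1452 + 0 = 17996.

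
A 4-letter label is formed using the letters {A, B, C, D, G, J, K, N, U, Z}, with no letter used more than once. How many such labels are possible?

This is a permutation of 4 out of 10: P(10,4) = 10!/6!.
That product is 10 × 9 × 8 × 7 = 5040.

5040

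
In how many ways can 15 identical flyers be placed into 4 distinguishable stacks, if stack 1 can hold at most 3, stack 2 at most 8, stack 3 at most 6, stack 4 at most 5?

95

By stars and bars, unrestricted non-negative solutions to x_1+…+x_4 = 15 number C(15+3,3) = 816.
Subtract solutions that violate a single cap (substitute x_i' = x_i − (cap_i+1)): x_1 ≥ 4 gives C(14,3) = 364; x_2 ≥ 9 gives C(9,3) = 84; x_3 ≥ 7 gives C(11,3) = 165; x_4 ≥ 6 gives C(12,3) = 220. Together 833.
Add back pairs where two caps are both exceeded: 10 + 35 + 56 + 0 + 1 + 10 = 112.
By inclusion–exclusion the count is 816 − 833 + 112 = 95.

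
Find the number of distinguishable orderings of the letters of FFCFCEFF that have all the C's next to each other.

Treat the 2 copies of C as a single block. The multiset to arrange is then {CC, E, F, F, F, F, F}, 7 items in all.
That gives (7)!/(5!) = 42 arrangements.

42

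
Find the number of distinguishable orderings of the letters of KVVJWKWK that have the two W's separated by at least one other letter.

Total arrangements of KVVJWKWK: 8!/(3!·2!·2!) = 1680.
If the two W's are adjacent, glue them into one block, leaving 7 items to arrange: (7)!/(3!·2!) = 420 ways.
Hence 1680 − 420 = 1260.

1260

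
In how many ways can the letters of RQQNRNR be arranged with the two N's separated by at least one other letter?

150

Total arrangements of RQQNRNR: 7!/(3!·2!·2!) = 210.
Arrangements with the N's together: treat NN as one letter, giving (6)!/(3!·2!) = 60.
Subtracting, 210 − 60 = 150 arrangements keep the N's apart.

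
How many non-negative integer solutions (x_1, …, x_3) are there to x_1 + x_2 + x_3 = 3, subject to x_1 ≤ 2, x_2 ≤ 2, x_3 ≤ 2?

Ignoring the caps, the number of non-negative solutions to x_1+…+x_3 = 3 is C(5,2) = 10.
Subtract solutions that violate a single cap (substitute x_i' = x_i − (cap_i+1)): x_1 ≥ 3 gives C(2,2) = 1; x_2 ≥ 3 gives C(2,2) = 1; x_3 ≥ 3 gives C(2,2) = 1. Together 3.
No two caps can be exceeded simultaneously, so the pair terms are all 0.
By inclusion–exclusion the count is 10 − 3 + 0 = 7.

7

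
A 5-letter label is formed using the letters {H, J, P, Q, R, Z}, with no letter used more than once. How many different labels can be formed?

720

Choose and order 5 of the 6 symbols: the first letter has 6 options, the next 5, and so on down to 2.
6 × 5 × 4 × 3 × 2 = 720.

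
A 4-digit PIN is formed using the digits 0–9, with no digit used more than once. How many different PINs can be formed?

With no repetition, fill the 4 digits in order: 10 choices, then 9, down to 7.
10 × 9 × 8 × 7 = 5040.

5040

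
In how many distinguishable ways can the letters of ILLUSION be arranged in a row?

ILLUSION has 8 letters with I appearing twice and L appearing twice.
So there are 8! / (2!·2!) = 10080 distinguishable arrangements.

10080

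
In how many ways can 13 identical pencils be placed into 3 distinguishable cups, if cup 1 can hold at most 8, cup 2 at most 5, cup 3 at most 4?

15

Ignoring the caps, the number of non-negative solutions to x_1+…+x_3 = 13 is C(15,2) = 105.
Subtract solutions that violate a single cap (substitute x_i' = x_i − (cap_i+1)): x_1 ≥ 9 gives C(6,2) = 15; x_2 ≥ 6 gives C(9,2) = 36; x_3 ≥ 5 gives C(10,2) = 45. Together 96.
Add back pairs where two caps are both exceeded: 0 + 0 + 6 = 6.
By inclusion–exclusion the count is 105 − 96 + 6 = 15.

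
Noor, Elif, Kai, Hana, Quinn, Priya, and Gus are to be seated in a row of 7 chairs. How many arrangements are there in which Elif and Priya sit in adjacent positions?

Treat {Elif, Priya} as a single unit. There are 6 units to order, and the pair itself can be ordered 2 ways.
That gives 2 × 6! = 2 × 720 = 1440.

1440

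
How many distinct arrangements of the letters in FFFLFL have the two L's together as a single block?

5

Treat the 2 copies of L as a single block. The multiset to arrange is then {LL, F, F, F, F}, 5 items in all.
That gives (5)!/(4!) = 5 arrangements.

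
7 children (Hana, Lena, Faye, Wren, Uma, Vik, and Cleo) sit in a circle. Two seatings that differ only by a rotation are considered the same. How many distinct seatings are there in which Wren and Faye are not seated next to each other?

All circular seatings of 7 people number (6)! = 720.
Seatings with Wren beside Faye: treat them as a block with 2 internal orders, giving 2 × (5)! = 240.
Subtracting, 720 − 240 = 480.

480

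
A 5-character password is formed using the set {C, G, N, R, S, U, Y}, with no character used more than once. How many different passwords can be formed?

Choose and order 5 of the 7 symbols: the first character has 7 options, the next 6, and so on down to 3.
7 × 6 × 5 × 4 × 3 = 2520.

2520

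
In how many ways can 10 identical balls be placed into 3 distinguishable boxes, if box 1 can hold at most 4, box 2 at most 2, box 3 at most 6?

Without the upper bounds there are C(12,2) = 66 ways to split 10 among 3 boxes.
Subtract solutions that violate a single cap (substitute x_i' = x_i − (cap_i+1)): x_1 ≥ 5 gives C(7,2) = 21; x_2 ≥ 3 gives C(9,2) = 36; x_3 ≥ 7 gives C(5,2) = 10. Together 67.
Add back pairs where two caps are both exceeded: 6 + 0 + 1 = 7.
By inclusion–exclusion the count is 66 − 67 + 7 = 6.

6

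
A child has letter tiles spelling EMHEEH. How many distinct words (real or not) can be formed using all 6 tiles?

The 6 letters of EMHEEH have repeats: E appearing 3 times and H appearing twice.
The number of distinct arrangements is 6!/(3!·2!) = 720/12 = 60.

60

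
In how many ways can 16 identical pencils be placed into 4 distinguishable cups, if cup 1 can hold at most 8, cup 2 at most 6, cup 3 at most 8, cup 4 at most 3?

Without the upper bounds there are C(19,3) = 969 ways to split 16 among 4 cups.
Subtract solutions that violate a single cap (substitute x_i' = x_i − (cap_i+1)): x_1 ≥ 9 gives C(10,3) = 120; x_2 ≥ 7 gives C(12,3) = 220; x_3 ≥ 9 gives C(10,3) = 120; x_4 ≥ 4 gives C(15,3) = 455. Together 915.
Add back pairs where two caps are both exceeded: 1 + 0 + 20 + 1 + 56 + 20 = 98.
By inclusion–exclusion the count is 969 − 915 + 98 = 152.

152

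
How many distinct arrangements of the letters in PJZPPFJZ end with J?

With the last slot taken by J, it remains to arrange the other 7 letters (PZPPFJZ).
Those 7 letters have P appearing 3 times and Z appearing twice, giving (7)!/(3!·2!) = 420.

420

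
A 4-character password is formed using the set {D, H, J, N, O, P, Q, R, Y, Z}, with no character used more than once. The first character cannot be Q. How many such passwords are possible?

4536

The first character has 10−1 = 9 choices (anything except Q).
The remaining 3 characters are filled from the other 9 symbols without repetition: 9 × 8 × 7 = 504.
Total: 9 × 504 = 4536.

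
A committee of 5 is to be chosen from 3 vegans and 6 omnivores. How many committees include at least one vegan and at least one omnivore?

Unrestricted: C(9,5) = 126 ways to pick any 5 of the 9.
Subtract selections that omit an entire group: no vegans → C(6,5) = 6; no omnivores → C(3,5) = 0.
Both groups omitted at once is impossible, so 126 − 6 = 120.

120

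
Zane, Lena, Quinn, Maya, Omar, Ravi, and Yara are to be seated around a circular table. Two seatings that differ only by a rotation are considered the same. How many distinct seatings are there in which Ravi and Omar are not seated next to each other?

480

All circular seatings of 7 people number (6)! = 720.
Seatings with Ravi beside Omar: treat them as a block with 2 internal orders, giving 2 × (5)! = 240.
Subtracting, 720 − 240 = 480.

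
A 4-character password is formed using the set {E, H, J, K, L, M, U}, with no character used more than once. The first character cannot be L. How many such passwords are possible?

720

The first character has 7−1 = 6 choices (anything except L).
The remaining 3 characters are filled from the other 6 symbols without repetition: 6 × 5 × 4 = 120.
Total: 6 × 120 = 720.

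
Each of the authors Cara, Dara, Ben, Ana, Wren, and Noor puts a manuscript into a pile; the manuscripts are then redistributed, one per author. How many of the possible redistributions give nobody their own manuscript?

This is the derangement count D_6: permutations of 6 items with no fixed point.
By inclusion–exclusion this is Σ_{j=0}^{6} (−1)^j C(6,j)·(6−j)!.
Computing: 720 − 720 + 360 − 120 + 30 − 6 + 1 = 265.

265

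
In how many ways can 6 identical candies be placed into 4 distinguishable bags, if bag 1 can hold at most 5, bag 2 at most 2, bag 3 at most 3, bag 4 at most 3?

43

Without the upper bounds there are C(9,3) = 84 ways to split 6 among 4 bags.
Subtract solutions that violate a single cap (substitute x_i' = x_i − (cap_i+1)): x_1 ≥ 6 gives C(3,3) = 1; x_2 ≥ 3 gives C(6,3) = 20; x_3 ≥ 4 gives C(5,3) = 10; x_4 ≥ 4 gives C(5,3) = 10. Together 41.
No two caps can be exceeded simultaneously, so the pair terms are all 0.
By inclusion–exclusion the count is 84 − 41 + 0 = 43.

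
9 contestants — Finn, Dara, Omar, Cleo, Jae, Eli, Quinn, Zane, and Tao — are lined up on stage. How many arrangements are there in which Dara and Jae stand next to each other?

80640

Glue Dara and Jae into one block (2 internal orders), leaving 8 units to arrange in a row.
So the count is 2·(8)! = 80640.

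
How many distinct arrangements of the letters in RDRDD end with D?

Fix D in the last position and arrange the remaining 4 letters.
Those 4 letters have D appearing twice and R appearing twice, giving (4)!/(2!·2!) = 6.

6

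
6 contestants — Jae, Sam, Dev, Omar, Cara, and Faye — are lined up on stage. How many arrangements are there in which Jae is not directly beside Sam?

480

There are 6! = 720 arrangements in all. If Jae and Sam are adjacent, merging them into one block gives 2·(5)! = 240 arrangements.
So 720 − 240 = 480 arrangements keep them apart.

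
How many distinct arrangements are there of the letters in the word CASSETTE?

5040

CASSETTE has 8 letters with E appearing twice, S appearing twice, and T appearing twice.
Dividing 8! = 40320 by 2!·2!·2! = 8 for the repeated letters gives 5040.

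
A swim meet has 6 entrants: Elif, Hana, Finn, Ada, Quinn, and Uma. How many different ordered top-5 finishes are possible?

720

This is an ordered selection of 5 from 6: P(6,5).
That gives 6 × 5 × 4 × 3 × 2 = 720.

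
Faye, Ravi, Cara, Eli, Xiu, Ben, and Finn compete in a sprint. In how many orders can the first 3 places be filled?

210

There are 7 choices for 1st place, 6 for 2nd, and 5 for 3rd.
That gives 7 × 6 × 5 = 210.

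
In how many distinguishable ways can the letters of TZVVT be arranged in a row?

The 5 letters of TZVVT have repeats: T appearing twice and V appearing twice.
The number of distinct arrangements is 5!/(2!·2!) = 120/4 = 30.

30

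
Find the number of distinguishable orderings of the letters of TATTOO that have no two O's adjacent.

Total arrangements of TATTOO: 6!/(3!·2!) = 60.
Arrangements with the O's together: treat OO as one letter, giving (5)!/(3!) = 20.
Hence 60 − 20 = 40.

40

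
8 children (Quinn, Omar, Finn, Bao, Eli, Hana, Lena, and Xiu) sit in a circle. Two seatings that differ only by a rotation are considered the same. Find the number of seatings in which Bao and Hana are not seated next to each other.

Without the restriction there are (7)! = 5040 seatings.
Seatings with Bao beside Hana: treat them as a block with 2 internal orders, giving 2 × (6)! = 1440.
Subtracting, 5040 − 1440 = 3600.

3600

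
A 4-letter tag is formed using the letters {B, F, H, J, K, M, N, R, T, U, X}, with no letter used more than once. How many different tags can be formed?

7920

With no repetition, fill the 4 letters in order: 11 choices, then 10, down to 8.
11 × 10 × 9 × 8 = 7920.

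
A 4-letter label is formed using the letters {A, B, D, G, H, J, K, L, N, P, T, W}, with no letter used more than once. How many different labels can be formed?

11880

With no repetition, fill the 4 letters in order: 12 choices, then 11, down to 9.
That product is 12 × 11 × 10 × 9 = 11880.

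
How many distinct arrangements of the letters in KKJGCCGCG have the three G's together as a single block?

420

Treat the 3 copies of G as a single block. The multiset to arrange is then {GGG, C, C, C, J, K, K}, 7 items in all.
That gives (7)!/(3!·2!) = 420 arrangements.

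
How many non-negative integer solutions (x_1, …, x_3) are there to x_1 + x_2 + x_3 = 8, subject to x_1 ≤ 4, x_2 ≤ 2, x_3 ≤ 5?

Without the upper bounds there are C(10,2) = 45 ways to split 8 among 3 variables.
Subtract solutions that violate a single cap (substitute x_i' = x_i − (cap_i+1)): x_1 ≥ 5 gives C(5,2) = 10; x_2 ≥ 3 gives C(7,2) = 21; x_3 ≥ 6 gives C(4,2) = 6. Together 37.
Add back pairs where two caps are both exceeded: 1 + 0 + 0 = 1.
By inclusion–exclusion the count is 45 − 37 + 1 = 9.

9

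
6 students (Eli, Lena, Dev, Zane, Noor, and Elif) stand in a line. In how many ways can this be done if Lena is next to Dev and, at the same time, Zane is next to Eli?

Treat {Lena,Dev} as one block (2 orders) and {Zane,Eli} as another (2 orders).
That leaves 4 units to arrange: 2 × 2 × 4! = 4 × 24 = 96.

96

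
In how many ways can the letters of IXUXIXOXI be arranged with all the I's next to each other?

210

Treat the 3 copies of I as a single block. The multiset to arrange is then {III, O, U, X, X, X, X}, 7 items in all.
That gives (7)!/(4!) = 210 arrangements.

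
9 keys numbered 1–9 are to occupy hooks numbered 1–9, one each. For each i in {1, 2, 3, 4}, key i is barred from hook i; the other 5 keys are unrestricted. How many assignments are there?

Let Aᵢ (for 1 ≤ i ≤ 4) be the placements that put key i in its forbidden hook. Any j of these fix j positions, leaving (9−j)! ways to fill the rest, and there are C(4,j) ways to pick which j.
By inclusion–exclusion, the number of valid placements is Σ_{j=0}^{4} (−1)^j C(4,j)·(9−j)!.
Computing: 362880 − 161280 + 30240 − 2880 + 120 = 229080.

229080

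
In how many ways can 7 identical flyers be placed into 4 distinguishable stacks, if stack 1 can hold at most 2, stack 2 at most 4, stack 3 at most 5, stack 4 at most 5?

67

Without the upper bounds there are C(10,3) = 120 ways to split 7 among 4 stacks.
Subtract solutions that violate a single cap (substitute x_i' = x_i − (cap_i+1)): x_1 ≥ 3 gives C(7,3) = 35; x_2 ≥ 5 gives C(5,3) = 10; x_3 ≥ 6 gives C(4,3) = 4; x_4 ≥ 6 gives C(4,3) = 4. Together 53.
No two caps can be exceeded simultaneously, so the pair terms are all 0.
By inclusion–exclusion the count is 120 − 53 + 0 = 67.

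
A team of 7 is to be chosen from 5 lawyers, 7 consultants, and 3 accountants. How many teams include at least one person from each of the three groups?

Total 7-person selections from all 15: C(15,7) = 6435.
Subtract selections that omit an entire group: no lawyers → C(10,7) = 120; no consultants → C(8,7) = 8; no accountants → C(12,7) = 792.
Add back selections omitting two groups (i.e. drawn from a single group): C(5,7) + C(7,7) + C(3,7) = 1.
By inclusion–exclusion: 6435 − 920 + 1 = 5516.

5516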